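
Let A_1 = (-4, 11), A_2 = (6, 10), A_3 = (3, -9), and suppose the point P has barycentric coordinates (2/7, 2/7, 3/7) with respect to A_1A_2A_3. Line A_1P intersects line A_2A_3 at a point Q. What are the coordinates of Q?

Line A_1P meets A_2A_3 where the A_1-coordinate vanishes; zeroing P's A_1-weight and renormalizing leaves A_2, A_3-weights 2/7 : 3/7 → (2/5, 3/5).
So Q = (2/5)·A_2 + (3/5)·A_3 = (21/5, -7/5).

(21/5, -7/5)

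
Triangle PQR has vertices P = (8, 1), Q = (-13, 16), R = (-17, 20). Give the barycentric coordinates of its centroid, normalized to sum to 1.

The centroid is the average of the vertices, so each weight is 1/3.

(1/3, 1/3, 1/3)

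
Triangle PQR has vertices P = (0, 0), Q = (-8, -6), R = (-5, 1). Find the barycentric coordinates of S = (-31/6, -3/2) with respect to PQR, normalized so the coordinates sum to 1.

(1/6, 1/3, 1/2)

Signed area of the reference triangle: [PQR] = ½·(0·(-6−1) + (-8)·(1−0) + (-5)·(0−(-6))) = ½·(0 − 8 − 30) = -19.
[SQR] = ½·((-31/6)·(-6−1) + (-8)·(1−(-3/2)) + (-5)·(-3/2−(-6))) = ½·(217/6 − 20 − 45/2) = -19/6, so the P-coordinate is (-19/6)/(-19) = 1/6.
[PSR] = ½·(0·(-3/2−1) + (-31/6)·(1−0) + (-5)·(0−(-3/2))) = ½·(0 − 31/6 − 15/2) = -19/3, so the Q-coordinate is 1/3.
[PQS] = ½·(0·(-6−(-3/2)) + (-8)·(-3/2−0) + (-31/6)·(0−(-6))) = ½·(0 + 12 − 31) = -19/2, so the R-coordinate is 1/2.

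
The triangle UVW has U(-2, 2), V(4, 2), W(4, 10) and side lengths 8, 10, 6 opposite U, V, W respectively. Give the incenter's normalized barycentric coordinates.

(1/3, 5/12, 1/4)

The incenter has barycentric coordinates proportional to the opposite side lengths: (8 : 10 : 6).
Normalizing by 8+10+6 = 24 gives (1/3, 5/12, 1/4).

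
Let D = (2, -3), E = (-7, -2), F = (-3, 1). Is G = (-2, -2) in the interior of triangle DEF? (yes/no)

yes

Barycentric coordinates of G: (15/31, 11/31, 5/31).
The three coordinates are positive, positive, positive; a point is interior exactly when all three are positive.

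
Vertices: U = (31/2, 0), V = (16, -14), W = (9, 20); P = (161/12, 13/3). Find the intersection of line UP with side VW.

(34/3, 26/3)

Barycentric coordinates of P with respect to UVW: (1/2, 1/6, 1/3).
On side VW the U-coordinate is zero; dropping P's U-weight 1/2 and renormalizing the remaining 1/6 : 1/3 gives weights 1/3, 2/3 on V, W.
Q = (1/3)·(16, -14) + (2/3)·(9, 20) = (34/3, 26/3).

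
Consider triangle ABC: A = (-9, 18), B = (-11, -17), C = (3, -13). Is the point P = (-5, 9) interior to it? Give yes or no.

no

Barycentric coordinates of P: (170/241, -8/241, 79/241).
The three coordinates are positive, negative, positive; a point is interior exactly when all three are positive.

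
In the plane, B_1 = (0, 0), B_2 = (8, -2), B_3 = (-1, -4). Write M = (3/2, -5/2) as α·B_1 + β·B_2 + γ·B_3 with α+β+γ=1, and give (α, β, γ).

(1/4, 1/4, 1/2)

Signed area of the reference triangle: [B_1B_2B_3] = ½·(0·(-2−(-4)) + 8·(-4−0) + (-1)·(0−(-2))) = ½·(0 − 32 − 2) = -17.
[MB_2B_3] = ½·((3/2)·(-2−(-4)) + 8·(-4−(-5/2)) + (-1)·(-5/2−(-2))) = ½·(3 − 12 + 1/2) = -17/4, so the B_1-coordinate is (-17/4)/(-17) = 1/4.
[B_1MB_3] = ½·(0·(-5/2−(-4)) + (3/2)·(-4−0) + (-1)·(0−(-5/2))) = ½·(0 − 6 − 5/2) = -17/4, so the B_2-coordinate is 1/4.
[B_1B_2M] = ½·(0·(-2−(-5/2)) + 8·(-5/2−0) + (3/2)·(0−(-2))) = ½·(0 − 20 + 3) = -17/2, so the B_3-coordinate is 1/2.
Check: 1/4 + 1/4 + 1/2 = 1.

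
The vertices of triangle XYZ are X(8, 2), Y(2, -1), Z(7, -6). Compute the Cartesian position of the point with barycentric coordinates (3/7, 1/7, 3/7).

(47/7, -13/7)

W = (3/7)·X + (1/7)·Y + (3/7)·Z.
x-coordinate: (3/7)·8 + (1/7)·2 + (3/7)·7 = 47/7.
y-coordinate: (3/7)·2 + (1/7)·(-1) + (3/7)·(-6) = -13/7.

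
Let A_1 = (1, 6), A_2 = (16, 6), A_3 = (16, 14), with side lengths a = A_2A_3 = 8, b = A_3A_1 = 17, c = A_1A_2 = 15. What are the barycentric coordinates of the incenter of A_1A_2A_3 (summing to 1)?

(1/5, 17/40, 3/8)

The incenter has barycentric coordinates proportional to the opposite side lengths: (8 : 17 : 15).
Normalizing by 8+17+15 = 40 gives (1/5, 17/40, 3/8).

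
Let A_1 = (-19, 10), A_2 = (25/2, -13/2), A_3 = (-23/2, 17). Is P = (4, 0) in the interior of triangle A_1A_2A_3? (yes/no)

Barycentric coordinates of P: (175/1377, 944/1377, 86/459).
The three coordinates are positive, positive, positive; a point is interior exactly when all three are positive.

yes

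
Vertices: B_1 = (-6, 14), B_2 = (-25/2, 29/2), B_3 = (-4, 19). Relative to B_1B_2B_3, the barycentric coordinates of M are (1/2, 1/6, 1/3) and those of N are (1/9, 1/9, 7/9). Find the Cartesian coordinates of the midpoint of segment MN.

Barycentric coordinates of the midpoint are the average: (11/36, 5/36, 5/9).
Converting: (11/36)·B_1 + (5/36)·B_2 + (5/9)·B_3 = (-139/24, 1213/72).

(-139/24, 1213/72)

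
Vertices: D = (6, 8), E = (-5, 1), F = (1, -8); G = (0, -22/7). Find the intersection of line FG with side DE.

(-4/3, 10/3)

Barycentric coordinates of G with respect to DEF: (1/7, 2/7, 4/7).
On side DE the F-coordinate is zero; dropping G's F-weight 4/7 and renormalizing the remaining 1/7 : 2/7 gives weights 1/3, 2/3 on D, E.
H = (1/3)·(6, 8) + (2/3)·(-5, 1) = (-4/3, 10/3).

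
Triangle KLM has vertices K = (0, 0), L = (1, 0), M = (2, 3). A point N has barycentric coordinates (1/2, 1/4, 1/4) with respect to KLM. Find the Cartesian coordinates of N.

N = (1/2)·K + (1/4)·L + (1/4)·M.
x-coordinate: (1/2)·0 + (1/4)·1 + (1/4)·2 = 3/4.
y-coordinate: (1/2)·0 + (1/4)·0 + (1/4)·3 = 3/4.

(3/4, 3/4)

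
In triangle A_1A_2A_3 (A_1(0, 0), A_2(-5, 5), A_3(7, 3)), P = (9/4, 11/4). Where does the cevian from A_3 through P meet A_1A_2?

(-5/2, 5/2)

Barycentric coordinates of P with respect to A_1A_2A_3: (1/4, 1/4, 1/2).
On side A_1A_2 the A_3-coordinate is zero; dropping P's A_3-weight 1/2 and renormalizing the remaining 1/4 : 1/4 gives weights 1/2, 1/2 on A_1, A_2.
Q = (1/2)·(0, 0) + (1/2)·(-5, 5) = (-5/2, 5/2).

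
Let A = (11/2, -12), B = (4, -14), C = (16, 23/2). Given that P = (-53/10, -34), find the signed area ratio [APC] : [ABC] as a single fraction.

8/5

[ABC] = ½·((11/2)·(-14−(23/2)) + 4·(23/2−(-12)) + 16·(-12−(-14))) = ½·(-561/4 + 94 + 32) = -57/8.
[APC] = ½·((11/2)·(-34−(23/2)) + (-53/10)·(23/2−(-12)) + 16·(-12−(-34))) = ½·(-1001/4 − 2491/20 + 352) = -57/5, so the ratio is (-57/5)/(-57/8) = 8/5.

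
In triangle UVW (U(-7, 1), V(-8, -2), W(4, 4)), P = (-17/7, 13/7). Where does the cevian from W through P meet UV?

(-29/4, 1/4)

Barycentric coordinates of P with respect to UVW: (3/7, 1/7, 3/7).
On side UV the W-coordinate is zero; dropping P's W-weight 3/7 and renormalizing the remaining 3/7 : 1/7 gives weights 3/4, 1/4 on U, V.
Q = (3/4)·(-7, 1) + (1/4)·(-8, -2) = (-29/4, 1/4).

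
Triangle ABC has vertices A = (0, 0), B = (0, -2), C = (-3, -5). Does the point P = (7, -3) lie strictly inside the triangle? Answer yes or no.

Barycentric coordinates of P: (-4, 22/3, -7/3).
The three coordinates are negative, positive, negative; a point is interior exactly when all three are positive.

no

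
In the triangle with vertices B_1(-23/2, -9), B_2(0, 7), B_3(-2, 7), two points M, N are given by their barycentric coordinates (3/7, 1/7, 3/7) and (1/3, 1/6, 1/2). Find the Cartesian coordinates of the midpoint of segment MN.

(-223/42, 19/21)

Barycentric coordinates of the midpoint are the average: (8/21, 13/84, 13/28).
Converting: (8/21)·B_1 + (13/84)·B_2 + (13/28)·B_3 = (-223/42, 19/21).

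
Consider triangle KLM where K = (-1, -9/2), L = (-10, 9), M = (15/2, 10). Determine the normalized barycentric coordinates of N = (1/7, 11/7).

(4/7, 1/7, 2/7)

Signed area of the reference triangle: [KLM] = ½·((-1)·(9−10) + (-10)·(10−(-9/2)) + (15/2)·(-9/2−9)) = ½·(1 − 145 − 405/4) = -981/8.
[NLM] = ½·((1/7)·(9−10) + (-10)·(10−(11/7)) + (15/2)·(11/7−9)) = ½·(-1/7 − 590/7 − 390/7) = -981/14, so the K-coordinate is (-981/14)/(-981/8) = 4/7.
[KNM] = ½·((-1)·(11/7−10) + (1/7)·(10−(-9/2)) + (15/2)·(-9/2−(11/7))) = ½·(59/7 + 29/14 − 1275/28) = -981/56, so the L-coordinate is 1/7.
[KLN] = ½·((-1)·(9−(11/7)) + (-10)·(11/7−(-9/2)) + (1/7)·(-9/2−9)) = ½·(-52/7 − 425/7 − 27/14) = -981/28, so the M-coordinate is 2/7.
Check: 4/7 + 1/7 + 2/7 = 1.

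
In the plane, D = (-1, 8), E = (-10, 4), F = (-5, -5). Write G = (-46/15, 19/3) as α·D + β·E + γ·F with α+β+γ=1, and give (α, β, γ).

Signed area of the reference triangle: [DEF] = ½·((-1)·(4−(-5)) + (-10)·(-5−8) + (-5)·(8−4)) = ½·(-9 + 130 − 20) = 101/2.
[GEF] = ½·((-46/15)·(4−(-5)) + (-10)·(-5−(19/3)) + (-5)·(19/3−4)) = ½·(-138/5 + 340/3 − 35/3) = 1111/30, so the D-coordinate is (1111/30)/(101/2) = 11/15.
[DGF] = ½·((-1)·(19/3−(-5)) + (-46/15)·(-5−8) + (-5)·(8−(19/3))) = ½·(-34/3 + 598/15 − 25/3) = 101/10, so the E-coordinate is 1/5.
[DEG] = ½·((-1)·(4−(19/3)) + (-10)·(19/3−8) + (-46/15)·(8−4)) = ½·(7/3 + 50/3 − 184/15) = 101/30, so the F-coordinate is 1/15.
Check: 11/15 + 1/5 + 1/15 = 1.

(11/15, 1/5, 1/15)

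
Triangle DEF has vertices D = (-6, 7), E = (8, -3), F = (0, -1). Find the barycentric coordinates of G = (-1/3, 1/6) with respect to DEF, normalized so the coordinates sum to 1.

Signed area of the reference triangle: [DEF] = ½·((-6)·(-3−(-1)) + 8·(-1−7) + 0·(7−(-3))) = ½·(12 − 64 + 0) = -26.
[GEF] = ½·((-1/3)·(-3−(-1)) + 8·(-1−(1/6)) + 0·(1/6−(-3))) = ½·(2/3 − 28/3 + 0) = -13/3, so the D-coordinate is (-13/3)/(-26) = 1/6.
[DGF] = ½·((-6)·(1/6−(-1)) + (-1/3)·(-1−7) + 0·(7−(1/6))) = ½·(-7 + 8/3 + 0) = -13/6, so the E-coordinate is 1/12.
[DEG] = ½·((-6)·(-3−(1/6)) + 8·(1/6−7) + (-1/3)·(7−(-3))) = ½·(19 − 164/3 − 10/3) = -39/2, so the F-coordinate is 3/4.

(1/6, 1/12, 3/4)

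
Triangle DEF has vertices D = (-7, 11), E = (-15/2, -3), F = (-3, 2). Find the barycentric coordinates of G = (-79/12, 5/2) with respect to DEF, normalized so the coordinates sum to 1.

(1/3, 1/2, 1/6)

Signed area of the reference triangle: [DEF] = ½·((-7)·(-3−2) + (-15/2)·(2−11) + (-3)·(11−(-3))) = ½·(35 + 135/2 − 42) = 121/4.
[GEF] = ½·((-79/12)·(-3−2) + (-15/2)·(2−(5/2)) + (-3)·(5/2−(-3))) = ½·(395/12 + 15/4 − 33/2) = 121/12, so the D-coordinate is (121/12)/(121/4) = 1/3.
[DGF] = ½·((-7)·(5/2−2) + (-79/12)·(2−11) + (-3)·(11−(5/2))) = ½·(-7/2 + 237/4 − 51/2) = 121/8, so the E-coordinate is 1/2.
[DEG] = ½·((-7)·(-3−(5/2)) + (-15/2)·(5/2−11) + (-79/12)·(11−(-3))) = ½·(77/2 + 255/4 − 553/6) = 121/24, so the F-coordinate is 1/6.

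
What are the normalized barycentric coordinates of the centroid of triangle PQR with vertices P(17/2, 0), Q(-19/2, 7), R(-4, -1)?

(1/3, 1/3, 1/3)

The centroid is the average of the vertices, so each weight is 1/3.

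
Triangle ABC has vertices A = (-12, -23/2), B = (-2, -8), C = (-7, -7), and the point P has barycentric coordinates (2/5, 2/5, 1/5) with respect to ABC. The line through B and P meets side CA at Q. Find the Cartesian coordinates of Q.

(-31/3, -10)

Line BP meets CA where the B-coordinate vanishes; zeroing P's B-weight and renormalizing leaves C, A-weights 1/5 : 2/5 → (1/3, 2/3).
So Q = (1/3)·C + (2/3)·A = (-31/3, -10).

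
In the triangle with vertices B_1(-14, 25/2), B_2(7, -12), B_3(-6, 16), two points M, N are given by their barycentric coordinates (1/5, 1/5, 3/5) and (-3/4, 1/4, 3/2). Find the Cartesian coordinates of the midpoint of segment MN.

(-7/8, 853/80)

Barycentric coordinates of the midpoint are the average: (-11/40, 9/40, 21/20).
Converting: (-11/40)·B_1 + (9/40)·B_2 + (21/20)·B_3 = (-7/8, 853/80).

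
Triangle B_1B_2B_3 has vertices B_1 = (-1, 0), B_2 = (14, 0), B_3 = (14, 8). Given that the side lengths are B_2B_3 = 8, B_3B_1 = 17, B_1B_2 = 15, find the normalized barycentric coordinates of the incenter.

(1/5, 17/40, 3/8)

The incenter has barycentric coordinates proportional to the opposite side lengths: (8 : 17 : 15).
Normalizing by 8+17+15 = 40 gives (1/5, 17/40, 3/8).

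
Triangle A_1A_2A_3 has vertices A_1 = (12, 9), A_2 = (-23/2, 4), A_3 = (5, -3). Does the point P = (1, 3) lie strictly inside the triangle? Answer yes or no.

yes

Barycentric coordinates of P: (71/247, 90/247, 86/247).
The three coordinates are positive, positive, positive; a point is interior exactly when all three are positive.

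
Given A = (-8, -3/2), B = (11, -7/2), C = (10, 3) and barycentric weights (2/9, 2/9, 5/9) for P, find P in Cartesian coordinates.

P = (2/9)·A + (2/9)·B + (5/9)·C.
x-coordinate: (2/9)·(-8) + (2/9)·11 + (5/9)·10 = 56/9.
y-coordinate: (2/9)·(-3/2) + (2/9)·(-7/2) + (5/9)·3 = 5/9.

(56/9, 5/9)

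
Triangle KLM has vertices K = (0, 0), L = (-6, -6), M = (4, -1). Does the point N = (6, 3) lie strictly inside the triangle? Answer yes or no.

no

Barycentric coordinates of N: (1, -3/5, 3/5).
The three coordinates are positive, negative, positive; a point is interior exactly when all three are positive.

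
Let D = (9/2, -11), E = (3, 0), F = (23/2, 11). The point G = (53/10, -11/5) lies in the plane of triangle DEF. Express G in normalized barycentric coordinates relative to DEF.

(2/5, 2/5, 1/5)

Signed area of the reference triangle: [DEF] = ½·((9/2)·(0−11) + 3·(11−(-11)) + (23/2)·(-11−0)) = ½·(-99/2 + 66 − 253/2) = -55.
[GEF] = ½·((53/10)·(0−11) + 3·(11−(-11/5)) + (23/2)·(-11/5−0)) = ½·(-583/10 + 198/5 − 253/10) = -22, so the D-coordinate is (-22)/(-55) = 2/5.
[DGF] = ½·((9/2)·(-11/5−11) + (53/10)·(11−(-11)) + (23/2)·(-11−(-11/5))) = ½·(-297/5 + 583/5 − 506/5) = -22, so the E-coordinate is 2/5.
[DEG] = ½·((9/2)·(0−(-11/5)) + 3·(-11/5−(-11)) + (53/10)·(-11−0)) = ½·(99/10 + 132/5 − 583/10) = -11, so the F-coordinate is 1/5.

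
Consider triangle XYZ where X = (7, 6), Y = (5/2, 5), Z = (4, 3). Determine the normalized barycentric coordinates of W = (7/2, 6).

(1/3, 1, -1/3)

Signed area of the reference triangle: [XYZ] = ½·(7·(5−3) + (5/2)·(3−6) + 4·(6−5)) = ½·(14 − 15/2 + 4) = 21/4.
[WYZ] = ½·((7/2)·(5−3) + (5/2)·(3−6) + 4·(6−5)) = ½·(7 − 15/2 + 4) = 7/4, so the X-coordinate is (7/4)/(21/4) = 1/3.
[XWZ] = ½·(7·(6−3) + (7/2)·(3−6) + 4·(6−6)) = ½·(21 − 21/2 + 0) = 21/4, so the Y-coordinate is 1.
[XYW] = ½·(7·(5−6) + (5/2)·(6−6) + (7/2)·(6−5)) = ½·(-7 + 0 + 7/2) = -7/4, so the Z-coordinate is -1/3.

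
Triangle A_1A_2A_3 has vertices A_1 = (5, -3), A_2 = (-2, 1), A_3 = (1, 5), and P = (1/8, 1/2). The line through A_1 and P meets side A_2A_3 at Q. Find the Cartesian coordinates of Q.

Barycentric coordinates of P with respect to A_1A_2A_3: (1/4, 5/8, 1/8).
On side A_2A_3 the A_1-coordinate is zero; dropping P's A_1-weight 1/4 and renormalizing the remaining 5/8 : 1/8 gives weights 5/6, 1/6 on A_2, A_3.
Q = (5/6)·(-2, 1) + (1/6)·(1, 5) = (-3/2, 5/3).

(-3/2, 5/3)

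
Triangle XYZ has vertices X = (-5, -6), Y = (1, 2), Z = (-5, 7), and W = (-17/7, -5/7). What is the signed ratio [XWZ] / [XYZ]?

[XYZ] = ½·((-5)·(2−7) + 1·(7−(-6)) + (-5)·(-6−2)) = ½·(25 + 13 + 40) = 39.
[XWZ] = ½·((-5)·(-5/7−7) + (-17/7)·(7−(-6)) + (-5)·(-6−(-5/7))) = ½·(270/7 − 221/7 + 185/7) = 117/7, so the ratio is (117/7)/39 = 3/7.

3/7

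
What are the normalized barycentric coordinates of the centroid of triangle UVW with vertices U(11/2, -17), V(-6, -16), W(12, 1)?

The centroid is the average of the vertices, so each weight is 1/3.

(1/3, 1/3, 1/3)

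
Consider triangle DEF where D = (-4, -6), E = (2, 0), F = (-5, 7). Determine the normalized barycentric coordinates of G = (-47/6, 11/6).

(2/3, -1/2, 5/6)

Signed area of the reference triangle: [DEF] = ½·((-4)·(0−7) + 2·(7−(-6)) + (-5)·(-6−0)) = ½·(28 + 26 + 30) = 42.
[GEF] = ½·((-47/6)·(0−7) + 2·(7−(11/6)) + (-5)·(11/6−0)) = ½·(329/6 + 31/3 − 55/6) = 28, so the D-coordinate is 28/42 = 2/3.
[DGF] = ½·((-4)·(11/6−7) + (-47/6)·(7−(-6)) + (-5)·(-6−(11/6))) = ½·(62/3 − 611/6 + 235/6) = -21, so the E-coordinate is -1/2.
[DEG] = ½·((-4)·(0−(11/6)) + 2·(11/6−(-6)) + (-47/6)·(-6−0)) = ½·(22/3 + 47/3 + 47) = 35, so the F-coordinate is 5/6.
Check: 2/3 − 1/2 + 5/6 = 1.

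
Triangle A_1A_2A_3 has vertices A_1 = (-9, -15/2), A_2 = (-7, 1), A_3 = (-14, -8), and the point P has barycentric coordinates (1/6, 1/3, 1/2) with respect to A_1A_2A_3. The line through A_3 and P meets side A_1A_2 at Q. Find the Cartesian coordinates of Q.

(-23/3, -11/6)

Line A_3P meets A_1A_2 where the A_3-coordinate vanishes; zeroing P's A_3-weight and renormalizing leaves A_1, A_2-weights 1/6 : 1/3 → (1/3, 2/3).
So Q = (1/3)·A_1 + (2/3)·A_2 = (-23/3, -11/6).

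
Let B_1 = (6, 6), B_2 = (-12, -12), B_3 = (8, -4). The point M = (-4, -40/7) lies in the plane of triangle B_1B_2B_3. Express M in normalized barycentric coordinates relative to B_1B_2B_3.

Signed area of the reference triangle: [B_1B_2B_3] = ½·(6·(-12−(-4)) + (-12)·(-4−6) + 8·(6−(-12))) = ½·(-48 + 120 + 144) = 108.
[MB_2B_3] = ½·((-4)·(-12−(-4)) + (-12)·(-4−(-40/7)) + 8·(-40/7−(-12))) = ½·(32 − 144/7 + 352/7) = 216/7, so the B_1-coordinate is (216/7)/108 = 2/7.
[B_1MB_3] = ½·(6·(-40/7−(-4)) + (-4)·(-4−6) + 8·(6−(-40/7))) = ½·(-72/7 + 40 + 656/7) = 432/7, so the B_2-coordinate is 4/7.
[B_1B_2M] = ½·(6·(-12−(-40/7)) + (-12)·(-40/7−6) + (-4)·(6−(-12))) = ½·(-264/7 + 984/7 − 72) = 108/7, so the B_3-coordinate is 1/7.
Check: 2/7 + 4/7 + 1/7 = 1.

(2/7, 4/7, 1/7)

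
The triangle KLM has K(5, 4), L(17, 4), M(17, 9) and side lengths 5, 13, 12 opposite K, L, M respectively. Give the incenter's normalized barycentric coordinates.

(1/6, 13/30, 2/5)

The incenter has barycentric coordinates proportional to the opposite side lengths: (5 : 13 : 12).
Normalizing by 5+13+12 = 30 gives (1/6, 13/30, 2/5).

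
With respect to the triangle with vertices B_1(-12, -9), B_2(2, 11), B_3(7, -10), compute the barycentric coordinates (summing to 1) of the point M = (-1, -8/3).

Signed area of the reference triangle: [B_1B_2B_3] = ½·((-12)·(11−(-10)) + 2·(-10−(-9)) + 7·(-9−11)) = ½·(-252 − 2 − 140) = -197.
[MB_2B_3] = ½·((-1)·(11−(-10)) + 2·(-10−(-8/3)) + 7·(-8/3−11)) = ½·(-21 − 44/3 − 287/3) = -197/3, so the B_1-coordinate is (-197/3)/(-197) = 1/3.
[B_1MB_3] = ½·((-12)·(-8/3−(-10)) + (-1)·(-10−(-9)) + 7·(-9−(-8/3))) = ½·(-88 + 1 − 133/3) = -197/3, so the B_2-coordinate is 1/3.
[B_1B_2M] = ½·((-12)·(11−(-8/3)) + 2·(-8/3−(-9)) + (-1)·(-9−11)) = ½·(-164 + 38/3 + 20) = -197/3, so the B_3-coordinate is 1/3.

(1/3, 1/3, 1/3)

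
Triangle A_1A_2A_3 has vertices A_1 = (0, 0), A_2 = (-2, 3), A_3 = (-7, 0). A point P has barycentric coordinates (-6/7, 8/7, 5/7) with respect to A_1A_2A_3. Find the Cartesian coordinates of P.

(-51/7, 24/7)

P = (-6/7)·A_1 + (8/7)·A_2 + (5/7)·A_3.
x-coordinate: (-6/7)·0 + (8/7)·(-2) + (5/7)·(-7) = -51/7.
y-coordinate: (-6/7)·0 + (8/7)·3 + (5/7)·0 = 24/7.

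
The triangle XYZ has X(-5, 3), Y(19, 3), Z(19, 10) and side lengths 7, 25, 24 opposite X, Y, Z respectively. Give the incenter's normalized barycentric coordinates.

(1/8, 25/56, 3/7)

The incenter has barycentric coordinates proportional to the opposite side lengths: (7 : 25 : 24).
Normalizing by 7+25+24 = 56 gives (1/8, 25/56, 3/7).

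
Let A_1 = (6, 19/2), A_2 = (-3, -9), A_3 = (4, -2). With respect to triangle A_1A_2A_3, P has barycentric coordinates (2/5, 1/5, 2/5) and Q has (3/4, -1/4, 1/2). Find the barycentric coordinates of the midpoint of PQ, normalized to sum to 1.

Since both coordinate triples sum to 1, the midpoint's barycentrics are the componentwise average.
(2/5+3/4)/2 = 23/40; similarly -1/40 and 9/20.

(23/40, -1/40, 9/20)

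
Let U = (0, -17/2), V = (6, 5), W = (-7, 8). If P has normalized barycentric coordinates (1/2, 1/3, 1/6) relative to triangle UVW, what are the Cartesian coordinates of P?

(5/6, -5/4)

P = (1/2)·U + (1/3)·V + (1/6)·W.
x-coordinate: (1/2)·0 + (1/3)·6 + (1/6)·(-7) = 5/6.
y-coordinate: (1/2)·(-17/2) + (1/3)·5 + (1/6)·8 = -5/4.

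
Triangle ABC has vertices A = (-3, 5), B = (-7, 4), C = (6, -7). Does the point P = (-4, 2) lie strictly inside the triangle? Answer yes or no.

Barycentric coordinates of P: (7/57, 13/19, 11/57).
The three coordinates are positive, positive, positive; a point is interior exactly when all three are positive.

yes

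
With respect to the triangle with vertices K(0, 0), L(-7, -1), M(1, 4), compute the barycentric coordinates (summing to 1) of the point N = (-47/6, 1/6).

Signed area of the reference triangle: [KLM] = ½·(0·(-1−4) + (-7)·(4−0) + 1·(0−(-1))) = ½·(0 − 28 + 1) = -27/2.
[NLM] = ½·((-47/6)·(-1−4) + (-7)·(4−(1/6)) + 1·(1/6−(-1))) = ½·(235/6 − 161/6 + 7/6) = 27/4, so the K-coordinate is (27/4)/(-27/2) = -1/2.
[KNM] = ½·(0·(1/6−4) + (-47/6)·(4−0) + 1·(0−(1/6))) = ½·(0 − 94/3 − 1/6) = -63/4, so the L-coordinate is 7/6.
[KLN] = ½·(0·(-1−(1/6)) + (-7)·(1/6−0) + (-47/6)·(0−(-1))) = ½·(0 − 7/6 − 47/6) = -9/2, so the M-coordinate is 1/3.

(-1/2, 7/6, 1/3)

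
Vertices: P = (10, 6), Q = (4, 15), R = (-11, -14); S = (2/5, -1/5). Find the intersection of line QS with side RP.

Barycentric coordinates of S with respect to PQR: (2/5, 1/5, 2/5).
On side RP the Q-coordinate is zero; dropping S's Q-weight 1/5 and renormalizing the remaining 2/5 : 2/5 gives weights 1/2, 1/2 on R, P.
T = (1/2)·(-11, -14) + (1/2)·(10, 6) = (-1/2, -4).

(-1/2, -4)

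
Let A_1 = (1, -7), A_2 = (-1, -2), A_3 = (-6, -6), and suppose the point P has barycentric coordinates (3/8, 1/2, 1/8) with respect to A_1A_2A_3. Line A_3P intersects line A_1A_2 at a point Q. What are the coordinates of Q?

(-1/7, -29/7)

Line A_3P meets A_1A_2 where the A_3-coordinate vanishes; zeroing P's A_3-weight and renormalizing leaves A_1, A_2-weights 3/8 : 1/2 → (3/7, 4/7).
So Q = (3/7)·A_1 + (4/7)·A_2 = (-1/7, -29/7).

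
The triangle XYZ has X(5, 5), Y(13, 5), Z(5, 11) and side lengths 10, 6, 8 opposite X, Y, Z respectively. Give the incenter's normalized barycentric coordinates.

The incenter has barycentric coordinates proportional to the opposite side lengths: (10 : 6 : 8).
Normalizing by 10+6+8 = 24 gives (5/12, 1/4, 1/3).

(5/12, 1/4, 1/3)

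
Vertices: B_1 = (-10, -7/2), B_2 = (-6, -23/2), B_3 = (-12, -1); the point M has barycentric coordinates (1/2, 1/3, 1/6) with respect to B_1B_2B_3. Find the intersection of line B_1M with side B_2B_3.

Line B_1M meets B_2B_3 where the B_1-coordinate vanishes; zeroing M's B_1-weight and renormalizing leaves B_2, B_3-weights 1/3 : 1/6 → (2/3, 1/3).
So N = (2/3)·B_2 + (1/3)·B_3 = (-8, -8).

(-8, -8)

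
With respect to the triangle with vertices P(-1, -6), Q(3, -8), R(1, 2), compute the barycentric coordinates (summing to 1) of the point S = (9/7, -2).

(1/7, 2/7, 4/7)

Signed area of the reference triangle: [PQR] = ½·((-1)·(-8−2) + 3·(2−(-6)) + 1·(-6−(-8))) = ½·(10 + 24 + 2) = 18.
[SQR] = ½·((9/7)·(-8−2) + 3·(2−(-2)) + 1·(-2−(-8))) = ½·(-90/7 + 12 + 6) = 18/7, so the P-coordinate is (18/7)/18 = 1/7.
[PSR] = ½·((-1)·(-2−2) + (9/7)·(2−(-6)) + 1·(-6−(-2))) = ½·(4 + 72/7 − 4) = 36/7, so the Q-coordinate is 2/7.
[PQS] = ½·((-1)·(-8−(-2)) + 3·(-2−(-6)) + (9/7)·(-6−(-8))) = ½·(6 + 12 + 18/7) = 72/7, so the R-coordinate is 4/7.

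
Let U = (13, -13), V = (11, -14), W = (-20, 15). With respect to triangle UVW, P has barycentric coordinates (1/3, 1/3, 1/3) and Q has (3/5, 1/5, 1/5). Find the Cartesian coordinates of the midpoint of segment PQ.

Barycentric coordinates of the midpoint are the average: (7/15, 4/15, 4/15).
Converting: (7/15)·U + (4/15)·V + (4/15)·W = (11/3, -29/5).

(11/3, -29/5)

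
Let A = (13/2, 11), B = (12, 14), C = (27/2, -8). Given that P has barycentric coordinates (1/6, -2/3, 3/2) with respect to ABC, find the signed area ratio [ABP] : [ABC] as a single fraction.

3/2

The signed ratio [ABP]/[ABC] equals the barycentric coordinate of P at vertex C, which is 3/2.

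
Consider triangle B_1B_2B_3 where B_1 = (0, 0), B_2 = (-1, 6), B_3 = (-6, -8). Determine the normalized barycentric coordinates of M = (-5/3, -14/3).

(1, -1/3, 1/3)

Signed area of the reference triangle: [B_1B_2B_3] = ½·(0·(6−(-8)) + (-1)·(-8−0) + (-6)·(0−6)) = ½·(0 + 8 + 36) = 22.
[MB_2B_3] = ½·((-5/3)·(6−(-8)) + (-1)·(-8−(-14/3)) + (-6)·(-14/3−6)) = ½·(-70/3 + 10/3 + 64) = 22, so the B_1-coordinate is 22/22 = 1.
[B_1MB_3] = ½·(0·(-14/3−(-8)) + (-5/3)·(-8−0) + (-6)·(0−(-14/3))) = ½·(0 + 40/3 − 28) = -22/3, so the B_2-coordinate is -1/3.
[B_1B_2M] = ½·(0·(6−(-14/3)) + (-1)·(-14/3−0) + (-5/3)·(0−6)) = ½·(0 + 14/3 + 10) = 22/3, so the B_3-coordinate is 1/3.
Check: 1 − 1/3 + 1/3 = 1.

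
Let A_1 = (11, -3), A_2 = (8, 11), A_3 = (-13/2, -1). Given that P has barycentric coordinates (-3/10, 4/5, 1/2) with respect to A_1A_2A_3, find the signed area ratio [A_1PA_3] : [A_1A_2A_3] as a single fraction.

4/5

The signed ratio [A_1PA_3]/[A_1A_2A_3] equals the barycentric coordinate of P at vertex A_2, which is 4/5.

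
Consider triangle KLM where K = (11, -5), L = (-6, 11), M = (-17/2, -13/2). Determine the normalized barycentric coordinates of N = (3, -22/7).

(4/7, 1/7, 2/7)

Signed area of the reference triangle: [KLM] = ½·(11·(11−(-13/2)) + (-6)·(-13/2−(-5)) + (-17/2)·(-5−11)) = ½·(385/2 + 9 + 136) = 675/4.
[NLM] = ½·(3·(11−(-13/2)) + (-6)·(-13/2−(-22/7)) + (-17/2)·(-22/7−11)) = ½·(105/2 + 141/7 + 1683/14) = 675/7, so the K-coordinate is (675/7)/(675/4) = 4/7.
[KNM] = ½·(11·(-22/7−(-13/2)) + 3·(-13/2−(-5)) + (-17/2)·(-5−(-22/7))) = ½·(517/14 − 9/2 + 221/14) = 675/28, so the L-coordinate is 1/7.
[KLN] = ½·(11·(11−(-22/7)) + (-6)·(-22/7−(-5)) + 3·(-5−11)) = ½·(1089/7 − 78/7 − 48) = 675/14, so the M-coordinate is 2/7.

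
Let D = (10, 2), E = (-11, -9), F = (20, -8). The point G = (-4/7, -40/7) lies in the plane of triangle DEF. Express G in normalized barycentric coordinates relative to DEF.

Signed area of the reference triangle: [DEF] = ½·(10·(-9−(-8)) + (-11)·(-8−2) + 20·(2−(-9))) = ½·(-10 + 110 + 220) = 160.
[GEF] = ½·((-4/7)·(-9−(-8)) + (-11)·(-8−(-40/7)) + 20·(-40/7−(-9))) = ½·(4/7 + 176/7 + 460/7) = 320/7, so the D-coordinate is (320/7)/160 = 2/7.
[DGF] = ½·(10·(-40/7−(-8)) + (-4/7)·(-8−2) + 20·(2−(-40/7))) = ½·(160/7 + 40/7 + 1080/7) = 640/7, so the E-coordinate is 4/7.
[DEG] = ½·(10·(-9−(-40/7)) + (-11)·(-40/7−2) + (-4/7)·(2−(-9))) = ½·(-230/7 + 594/7 − 44/7) = 160/7, so the F-coordinate is 1/7.

(2/7, 4/7, 1/7)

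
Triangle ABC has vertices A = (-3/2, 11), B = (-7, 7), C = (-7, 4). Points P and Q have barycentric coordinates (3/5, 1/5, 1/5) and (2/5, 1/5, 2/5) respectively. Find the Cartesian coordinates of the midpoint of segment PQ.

(-17/4, 81/10)

Barycentric coordinates of the midpoint are the average: (1/2, 1/5, 3/10).
Converting: (1/2)·A + (1/5)·B + (3/10)·C = (-17/4, 81/10).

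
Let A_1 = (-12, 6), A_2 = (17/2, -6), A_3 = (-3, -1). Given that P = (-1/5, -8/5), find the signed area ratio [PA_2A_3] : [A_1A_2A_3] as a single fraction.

1/5

[A_1A_2A_3] = ½·((-12)·(-6−(-1)) + (17/2)·(-1−6) + (-3)·(6−(-6))) = ½·(60 − 119/2 − 36) = -71/4.
[PA_2A_3] = ½·((-1/5)·(-6−(-1)) + (17/2)·(-1−(-8/5)) + (-3)·(-8/5−(-6))) = ½·(1 + 51/10 − 66/5) = -71/20, so the ratio is (-71/20)/(-71/4) = 1/5.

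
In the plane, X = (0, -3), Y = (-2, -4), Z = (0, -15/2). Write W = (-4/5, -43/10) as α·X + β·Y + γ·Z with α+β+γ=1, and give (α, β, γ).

Signed area of the reference triangle: [XYZ] = ½·(0·(-4−(-15/2)) + (-2)·(-15/2−(-3)) + 0·(-3−(-4))) = ½·(0 + 9 + 0) = 9/2.
[WYZ] = ½·((-4/5)·(-4−(-15/2)) + (-2)·(-15/2−(-43/10)) + 0·(-43/10−(-4))) = ½·(-14/5 + 32/5 + 0) = 9/5, so the X-coordinate is (9/5)/(9/2) = 2/5.
[XWZ] = ½·(0·(-43/10−(-15/2)) + (-4/5)·(-15/2−(-3)) + 0·(-3−(-43/10))) = ½·(0 + 18/5 + 0) = 9/5, so the Y-coordinate is 2/5.
[XYW] = ½·(0·(-4−(-43/10)) + (-2)·(-43/10−(-3)) + (-4/5)·(-3−(-4))) = ½·(0 + 13/5 − 4/5) = 9/10, so the Z-coordinate is 1/5.
Check: 2/5 + 2/5 + 1/5 = 1.

(2/5, 2/5, 1/5)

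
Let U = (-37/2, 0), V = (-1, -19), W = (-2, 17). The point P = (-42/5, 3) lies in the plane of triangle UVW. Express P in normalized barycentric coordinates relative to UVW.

Signed area of the reference triangle: [UVW] = ½·((-37/2)·(-19−17) + (-1)·(17−0) + (-2)·(0−(-19))) = ½·(666 − 17 − 38) = 611/2.
[PVW] = ½·((-42/5)·(-19−17) + (-1)·(17−3) + (-2)·(3−(-19))) = ½·(1512/5 − 14 − 44) = 611/5, so the U-coordinate is (611/5)/(611/2) = 2/5.
[UPW] = ½·((-37/2)·(3−17) + (-42/5)·(17−0) + (-2)·(0−3)) = ½·(259 − 714/5 + 6) = 611/10, so the V-coordinate is 1/5.
[UVP] = ½·((-37/2)·(-19−3) + (-1)·(3−0) + (-42/5)·(0−(-19))) = ½·(407 − 3 − 798/5) = 611/5, so the W-coordinate is 2/5.
Check: 2/5 + 1/5 + 2/5 = 1.

(2/5, 1/5, 2/5)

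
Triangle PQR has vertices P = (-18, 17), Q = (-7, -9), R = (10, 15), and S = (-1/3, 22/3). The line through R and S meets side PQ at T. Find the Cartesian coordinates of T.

(-32/3, -1/3)

Barycentric coordinates of S with respect to PQR: (1/6, 1/3, 1/2).
On side PQ the R-coordinate is zero; dropping S's R-weight 1/2 and renormalizing the remaining 1/6 : 1/3 gives weights 1/3, 2/3 on P, Q.
T = (1/3)·(-18, 17) + (2/3)·(-7, -9) = (-32/3, -1/3).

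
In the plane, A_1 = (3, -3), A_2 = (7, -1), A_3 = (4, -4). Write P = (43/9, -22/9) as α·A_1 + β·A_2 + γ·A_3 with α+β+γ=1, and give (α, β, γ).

(7/18, 7/18, 2/9)

Signed area of the reference triangle: [A_1A_2A_3] = ½·(3·(-1−(-4)) + 7·(-4−(-3)) + 4·(-3−(-1))) = ½·(9 − 7 − 8) = -3.
[PA_2A_3] = ½·((43/9)·(-1−(-4)) + 7·(-4−(-22/9)) + 4·(-22/9−(-1))) = ½·(43/3 − 98/9 − 52/9) = -7/6, so the A_1-coordinate is (-7/6)/(-3) = 7/18.
[A_1PA_3] = ½·(3·(-22/9−(-4)) + (43/9)·(-4−(-3)) + 4·(-3−(-22/9))) = ½·(14/3 − 43/9 − 20/9) = -7/6, so the A_2-coordinate is 7/18.
[A_1A_2P] = ½·(3·(-1−(-22/9)) + 7·(-22/9−(-3)) + (43/9)·(-3−(-1))) = ½·(13/3 + 35/9 − 86/9) = -2/3, so the A_3-coordinate is 2/9.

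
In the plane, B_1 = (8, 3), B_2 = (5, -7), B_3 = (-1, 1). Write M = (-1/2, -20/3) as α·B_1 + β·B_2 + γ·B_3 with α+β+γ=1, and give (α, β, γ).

(-1/2, 5/6, 2/3)

Signed area of the reference triangle: [B_1B_2B_3] = ½·(8·(-7−1) + 5·(1−3) + (-1)·(3−(-7))) = ½·(-64 − 10 − 10) = -42.
[MB_2B_3] = ½·((-1/2)·(-7−1) + 5·(1−(-20/3)) + (-1)·(-20/3−(-7))) = ½·(4 + 115/3 − 1/3) = 21, so the B_1-coordinate is 21/(-42) = -1/2.
[B_1MB_3] = ½·(8·(-20/3−1) + (-1/2)·(1−3) + (-1)·(3−(-20/3))) = ½·(-184/3 + 1 − 29/3) = -35, so the B_2-coordinate is 5/6.
[B_1B_2M] = ½·(8·(-7−(-20/3)) + 5·(-20/3−3) + (-1/2)·(3−(-7))) = ½·(-8/3 − 145/3 − 5) = -28, so the B_3-coordinate is 2/3.
Check: -1/2 + 5/6 + 2/3 = 1.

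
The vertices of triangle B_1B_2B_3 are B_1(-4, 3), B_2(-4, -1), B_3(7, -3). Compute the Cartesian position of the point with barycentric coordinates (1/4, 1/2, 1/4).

M = (1/4)·B_1 + (1/2)·B_2 + (1/4)·B_3.
x-coordinate: (1/4)·(-4) + (1/2)·(-4) + (1/4)·7 = -5/4.
y-coordinate: (1/4)·3 + (1/2)·(-1) + (1/4)·(-3) = -1/2.

(-5/4, -1/2)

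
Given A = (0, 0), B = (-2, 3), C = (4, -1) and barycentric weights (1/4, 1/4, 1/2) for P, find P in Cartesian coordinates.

(3/2, 1/4)

P = (1/4)·A + (1/4)·B + (1/2)·C.
x-coordinate: (1/4)·0 + (1/4)·(-2) + (1/2)·4 = 3/2.
y-coordinate: (1/4)·0 + (1/4)·3 + (1/2)·(-1) = 1/4.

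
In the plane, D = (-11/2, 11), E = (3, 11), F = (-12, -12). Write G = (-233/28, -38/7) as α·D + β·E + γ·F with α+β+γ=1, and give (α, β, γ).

Signed area of the reference triangle: [DEF] = ½·((-11/2)·(11−(-12)) + 3·(-12−11) + (-12)·(11−11)) = ½·(-253/2 − 69 + 0) = -391/4.
[GEF] = ½·((-233/28)·(11−(-12)) + 3·(-12−(-38/7)) + (-12)·(-38/7−11)) = ½·(-5359/28 − 138/7 + 1380/7) = -391/56, so the D-coordinate is (-391/56)/(-391/4) = 1/14.
[DGF] = ½·((-11/2)·(-38/7−(-12)) + (-233/28)·(-12−11) + (-12)·(11−(-38/7))) = ½·(-253/7 + 5359/28 − 1380/7) = -1173/56, so the E-coordinate is 3/14.
[DEG] = ½·((-11/2)·(11−(-38/7)) + 3·(-38/7−11) + (-233/28)·(11−11)) = ½·(-1265/14 − 345/7 + 0) = -1955/28, so the F-coordinate is 5/7.
Check: 1/14 + 3/14 + 5/7 = 1.

(1/14, 3/14, 5/7)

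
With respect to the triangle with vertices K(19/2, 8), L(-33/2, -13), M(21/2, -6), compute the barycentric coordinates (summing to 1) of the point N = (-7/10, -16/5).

Signed area of the reference triangle: [KLM] = ½·((19/2)·(-13−(-6)) + (-33/2)·(-6−8) + (21/2)·(8−(-13))) = ½·(-133/2 + 231 + 441/2) = 385/2.
[NLM] = ½·((-7/10)·(-13−(-6)) + (-33/2)·(-6−(-16/5)) + (21/2)·(-16/5−(-13))) = ½·(49/10 + 231/5 + 1029/10) = 77, so the K-coordinate is 77/(385/2) = 2/5.
[KNM] = ½·((19/2)·(-16/5−(-6)) + (-7/10)·(-6−8) + (21/2)·(8−(-16/5))) = ½·(133/5 + 49/5 + 588/5) = 77, so the L-coordinate is 2/5.
[KLN] = ½·((19/2)·(-13−(-16/5)) + (-33/2)·(-16/5−8) + (-7/10)·(8−(-13))) = ½·(-931/10 + 924/5 − 147/10) = 77/2, so the M-coordinate is 1/5.
Check: 2/5 + 2/5 + 1/5 = 1.

(2/5, 2/5, 1/5)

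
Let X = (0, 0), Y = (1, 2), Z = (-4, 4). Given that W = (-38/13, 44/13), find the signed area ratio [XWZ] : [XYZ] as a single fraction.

2/13

[XYZ] = ½·(0·(2−4) + 1·(4−0) + (-4)·(0−2)) = ½·(0 + 4 + 8) = 6.
[XWZ] = ½·(0·(44/13−4) + (-38/13)·(4−0) + (-4)·(0−(44/13))) = ½·(0 − 152/13 + 176/13) = 12/13, so the ratio is (12/13)/6 = 2/13.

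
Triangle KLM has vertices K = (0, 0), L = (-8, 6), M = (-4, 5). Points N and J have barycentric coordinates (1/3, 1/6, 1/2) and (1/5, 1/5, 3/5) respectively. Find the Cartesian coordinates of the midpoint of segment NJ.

(-11/3, 77/20)

Barycentric coordinates of the midpoint are the average: (4/15, 11/60, 11/20).
Converting: (4/15)·K + (11/60)·L + (11/20)·M = (-11/3, 77/20).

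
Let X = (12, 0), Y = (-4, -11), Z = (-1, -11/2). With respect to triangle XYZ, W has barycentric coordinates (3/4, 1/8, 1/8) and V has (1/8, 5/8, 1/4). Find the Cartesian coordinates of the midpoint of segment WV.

Barycentric coordinates of the midpoint are the average: (7/16, 3/8, 3/16).
Converting: (7/16)·X + (3/8)·Y + (3/16)·Z = (57/16, -165/32).

(57/16, -165/32)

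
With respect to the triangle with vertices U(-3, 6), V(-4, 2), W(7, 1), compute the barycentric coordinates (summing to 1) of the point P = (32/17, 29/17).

(1/17, 7/17, 9/17)

Signed area of the reference triangle: [UVW] = ½·((-3)·(2−1) + (-4)·(1−6) + 7·(6−2)) = ½·(-3 + 20 + 28) = 45/2.
[PVW] = ½·((32/17)·(2−1) + (-4)·(1−(29/17)) + 7·(29/17−2)) = ½·(32/17 + 48/17 − 35/17) = 45/34, so the U-coordinate is (45/34)/(45/2) = 1/17.
[UPW] = ½·((-3)·(29/17−1) + (32/17)·(1−6) + 7·(6−(29/17))) = ½·(-36/17 − 160/17 + 511/17) = 315/34, so the V-coordinate is 7/17.
[UVP] = ½·((-3)·(2−(29/17)) + (-4)·(29/17−6) + (32/17)·(6−2)) = ½·(-15/17 + 292/17 + 128/17) = 405/34, so the W-coordinate is 9/17.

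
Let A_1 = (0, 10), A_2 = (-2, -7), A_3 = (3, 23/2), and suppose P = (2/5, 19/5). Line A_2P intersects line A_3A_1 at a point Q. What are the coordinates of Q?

Barycentric coordinates of P with respect to A_1A_2A_3: (1/5, 2/5, 2/5).
On side A_3A_1 the A_2-coordinate is zero; dropping P's A_2-weight 2/5 and renormalizing the remaining 2/5 : 1/5 gives weights 2/3, 1/3 on A_3, A_1.
Q = (2/3)·(3, 23/2) + (1/3)·(0, 10) = (2, 11).

(2, 11)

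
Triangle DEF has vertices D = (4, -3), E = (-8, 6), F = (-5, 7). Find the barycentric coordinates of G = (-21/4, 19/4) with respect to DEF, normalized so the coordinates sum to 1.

(1/6, 7/12, 1/4)

Signed area of the reference triangle: [DEF] = ½·(4·(6−7) + (-8)·(7−(-3)) + (-5)·(-3−6)) = ½·(-4 − 80 + 45) = -39/2.
[GEF] = ½·((-21/4)·(6−7) + (-8)·(7−(19/4)) + (-5)·(19/4−6)) = ½·(21/4 − 18 + 25/4) = -13/4, so the D-coordinate is (-13/4)/(-39/2) = 1/6.
[DGF] = ½·(4·(19/4−7) + (-21/4)·(7−(-3)) + (-5)·(-3−(19/4))) = ½·(-9 − 105/2 + 155/4) = -91/8, so the E-coordinate is 7/12.
[DEG] = ½·(4·(6−(19/4)) + (-8)·(19/4−(-3)) + (-21/4)·(-3−6)) = ½·(5 − 62 + 189/4) = -39/8, so the F-coordinate is 1/4.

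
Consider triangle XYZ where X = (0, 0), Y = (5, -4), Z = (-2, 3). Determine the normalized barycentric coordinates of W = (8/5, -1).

Signed area of the reference triangle: [XYZ] = ½·(0·(-4−3) + 5·(3−0) + (-2)·(0−(-4))) = ½·(0 + 15 − 8) = 7/2.
[WYZ] = ½·((8/5)·(-4−3) + 5·(3−(-1)) + (-2)·(-1−(-4))) = ½·(-56/5 + 20 − 6) = 7/5, so the X-coordinate is (7/5)/(7/2) = 2/5.
[XWZ] = ½·(0·(-1−3) + (8/5)·(3−0) + (-2)·(0−(-1))) = ½·(0 + 24/5 − 2) = 7/5, so the Y-coordinate is 2/5.
[XYW] = ½·(0·(-4−(-1)) + 5·(-1−0) + (8/5)·(0−(-4))) = ½·(0 − 5 + 32/5) = 7/10, so the Z-coordinate is 1/5.
Check: 2/5 + 2/5 + 1/5 = 1.

(2/5, 2/5, 1/5)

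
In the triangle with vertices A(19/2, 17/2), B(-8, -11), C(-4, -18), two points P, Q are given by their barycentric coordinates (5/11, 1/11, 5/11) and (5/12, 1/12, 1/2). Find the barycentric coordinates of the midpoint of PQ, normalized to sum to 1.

(115/264, 23/264, 21/44)

Since both coordinate triples sum to 1, the midpoint's barycentrics are the componentwise average.
(5/11+5/12)/2 = 115/264; similarly 23/264 and 21/44.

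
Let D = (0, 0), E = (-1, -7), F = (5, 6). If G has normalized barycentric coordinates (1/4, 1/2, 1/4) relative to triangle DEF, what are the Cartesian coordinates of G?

(3/4, -2)

G = (1/4)·D + (1/2)·E + (1/4)·F.
x-coordinate: (1/4)·0 + (1/2)·(-1) + (1/4)·5 = 3/4.
y-coordinate: (1/4)·0 + (1/2)·(-7) + (1/4)·6 = -2.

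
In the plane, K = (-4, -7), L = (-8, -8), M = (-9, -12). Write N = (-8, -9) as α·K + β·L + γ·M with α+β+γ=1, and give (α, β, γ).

(1/15, 2/3, 4/15)

Signed area of the reference triangle: [KLM] = ½·((-4)·(-8−(-12)) + (-8)·(-12−(-7)) + (-9)·(-7−(-8))) = ½·(-16 + 40 − 9) = 15/2.
[NLM] = ½·((-8)·(-8−(-12)) + (-8)·(-12−(-9)) + (-9)·(-9−(-8))) = ½·(-32 + 24 + 9) = 1/2, so the K-coordinate is (1/2)/(15/2) = 1/15.
[KNM] = ½·((-4)·(-9−(-12)) + (-8)·(-12−(-7)) + (-9)·(-7−(-9))) = ½·(-12 + 40 − 18) = 5, so the L-coordinate is 2/3.
[KLN] = ½·((-4)·(-8−(-9)) + (-8)·(-9−(-7)) + (-8)·(-7−(-8))) = ½·(-4 + 16 − 8) = 2, so the M-coordinate is 4/15.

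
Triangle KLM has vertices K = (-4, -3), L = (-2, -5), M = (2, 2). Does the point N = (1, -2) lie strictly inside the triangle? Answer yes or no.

Barycentric coordinates of N: (-9/22, 19/22, 6/11).
The three coordinates are negative, positive, positive; a point is interior exactly when all three are positive.

no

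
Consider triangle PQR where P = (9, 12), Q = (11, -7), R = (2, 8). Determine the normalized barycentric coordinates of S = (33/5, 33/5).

(2/5, 1/5, 2/5)

Signed area of the reference triangle: [PQR] = ½·(9·(-7−8) + 11·(8−12) + 2·(12−(-7))) = ½·(-135 − 44 + 38) = -141/2.
[SQR] = ½·((33/5)·(-7−8) + 11·(8−(33/5)) + 2·(33/5−(-7))) = ½·(-99 + 77/5 + 136/5) = -141/5, so the P-coordinate is (-141/5)/(-141/2) = 2/5.
[PSR] = ½·(9·(33/5−8) + (33/5)·(8−12) + 2·(12−(33/5))) = ½·(-63/5 − 132/5 + 54/5) = -141/10, so the Q-coordinate is 1/5.
[PQS] = ½·(9·(-7−(33/5)) + 11·(33/5−12) + (33/5)·(12−(-7))) = ½·(-612/5 − 297/5 + 627/5) = -141/5, so the R-coordinate is 2/5.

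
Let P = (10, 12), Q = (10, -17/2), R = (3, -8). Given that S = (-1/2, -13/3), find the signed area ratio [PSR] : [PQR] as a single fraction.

-2/3

[PQR] = ½·(10·(-17/2−(-8)) + 10·(-8−12) + 3·(12−(-17/2))) = ½·(-5 − 200 + 123/2) = -287/4.
[PSR] = ½·(10·(-13/3−(-8)) + (-1/2)·(-8−12) + 3·(12−(-13/3))) = ½·(110/3 + 10 + 49) = 287/6, so the ratio is (287/6)/(-287/4) = -2/3.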